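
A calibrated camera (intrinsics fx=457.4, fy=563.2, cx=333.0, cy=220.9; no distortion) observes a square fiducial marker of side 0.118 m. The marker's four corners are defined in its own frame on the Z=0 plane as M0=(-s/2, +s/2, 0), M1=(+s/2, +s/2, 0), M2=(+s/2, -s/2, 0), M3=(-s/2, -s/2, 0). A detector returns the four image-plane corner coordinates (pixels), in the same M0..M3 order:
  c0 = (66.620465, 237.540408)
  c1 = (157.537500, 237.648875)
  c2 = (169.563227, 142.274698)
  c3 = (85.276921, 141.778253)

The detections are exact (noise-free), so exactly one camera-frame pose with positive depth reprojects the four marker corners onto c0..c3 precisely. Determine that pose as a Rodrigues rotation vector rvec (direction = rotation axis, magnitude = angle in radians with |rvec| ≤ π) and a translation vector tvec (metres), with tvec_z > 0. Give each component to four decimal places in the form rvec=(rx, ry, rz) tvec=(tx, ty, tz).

rvec=(-0.4071, -0.0227, -0.0030) tvec=(-0.2901, -0.0364, 0.6234)

Intrinsics K: fx=457.4, fy=563.2, cx=333.0, cy=220.9
Marker side s = 0.118 m; corners in marker frame (Z=0):
  M0 = (-0.0590, +0.0590, 0)
  M1 = (+0.0590, +0.0590, 0)
  M2 = (+0.0590, -0.0590, 0)
  M3 = (-0.0590, -0.0590, 0)
Detected image corners:
  c0 = (66.620465, 237.540408) px
  c1 = (157.537500, 237.648875) px
  c2 = (169.563227, 142.274698) px
  c3 = (85.276921, 141.778253) px
Planar DLT: solve 8×8 A·h = b for H (H[2,2]=1):
  H  [+745.69486 -205.99930 +120.13104]
  H  [+9.53657 +689.35147 +188.02043]
  H  [+0.03641 -0.63508 +1.00000]
B = K⁻¹H; ‖b₁‖=1.604195, ‖b₂‖=1.604195; λ = 2/(‖b₁‖+‖b₂‖) = 0.623365, sign → tz>0 ⇒ λ=+0.623365
r₁ = λ·B[:,0] = (+0.99974,+0.00165,+0.02270); r₂ = λ·B[:,1] = (+0.00747,+0.91827,-0.39589)
r₃ = r₁×r₂ = (-0.02150,+0.39595,+0.91802); SVD([r₁ r₂ r₃]) → R = UVᵀ:
  R  [+0.99974 +0.00747 -0.02150]
  R  [+0.00165 +0.91827 +0.39595]
  R  [+0.02270 -0.39589 +0.91802]
t = (-0.29011, -0.03639, +0.62337) m
tr R = 2.836029; θ = arccos((tr R − 1)/2) = 0.407752 rad = 23.362°
axis k = ((R−Rᵀ)₃₂, (R−Rᵀ)₁₃, (R−Rᵀ)₂₁) / (2 sinθ) = (-0.998419, -0.055728, -0.007337)
rvec = θ·k = (-0.407108, -0.022723, -0.002992)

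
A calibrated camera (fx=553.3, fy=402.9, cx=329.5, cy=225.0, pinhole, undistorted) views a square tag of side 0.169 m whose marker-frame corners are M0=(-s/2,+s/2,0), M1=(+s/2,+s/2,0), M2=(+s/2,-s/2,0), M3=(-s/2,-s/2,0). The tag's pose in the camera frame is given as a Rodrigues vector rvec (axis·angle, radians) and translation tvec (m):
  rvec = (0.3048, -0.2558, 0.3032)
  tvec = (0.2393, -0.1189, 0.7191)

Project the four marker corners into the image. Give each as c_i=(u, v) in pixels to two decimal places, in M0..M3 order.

c0=(432.67, 189.33) c1=(538.85, 214.10) c2=(593.89, 127.69) c3=(484.95, 95.05)

Intrinsics K: fx=553.3, fy=402.9, cx=329.5, cy=225.0
Marker side s = 0.169 m; corners in marker frame (Z=0):
  M0 = (-0.0845, +0.0845, 0)
  M1 = (+0.0845, +0.0845, 0)
  M2 = (+0.0845, -0.0845, 0)
  M3 = (-0.0845, -0.0845, 0)
rvec = (0.3048, -0.2558, 0.3032), |rvec| = θ = 0.50027 rad = 28.663°
Rodrigues: sinθ=0.47966, 1−cosθ=0.12255; R = I + sinθ·[k]× + (1−cosθ)·[k]×²:
    [+0.92295 -0.32889 -0.20001]
    [+0.25253 +0.90949 -0.33022]
    [+0.29052 +0.25427 +0.92247]
t = (0.2393, -0.1189, 0.7191) m
M0: Pc = R·M0+t = (+0.13352, -0.06339, +0.71604); u = 553.3·(+0.13352)/0.71604 + 329.5 = 432.6743, v = 402.9·(-0.06339)/0.71604 + 225.0 = 189.3335
M1: Pc = R·M1+t = (+0.28950, -0.02071, +0.76513); u = 553.3·(+0.28950)/0.76513 + 329.5 = 538.8478, v = 402.9·(-0.02071)/0.76513 + 225.0 = 214.0953
M2: Pc = R·M2+t = (+0.34508, -0.17441, +0.72216); u = 553.3·(+0.34508)/0.72216 + 329.5 = 593.8901, v = 402.9·(-0.17441)/0.72216 + 225.0 = 127.6935
M3: Pc = R·M3+t = (+0.18910, -0.21709, +0.67307); u = 553.3·(+0.18910)/0.67307 + 329.5 = 484.9532, v = 402.9·(-0.21709)/0.67307 + 225.0 = 95.0482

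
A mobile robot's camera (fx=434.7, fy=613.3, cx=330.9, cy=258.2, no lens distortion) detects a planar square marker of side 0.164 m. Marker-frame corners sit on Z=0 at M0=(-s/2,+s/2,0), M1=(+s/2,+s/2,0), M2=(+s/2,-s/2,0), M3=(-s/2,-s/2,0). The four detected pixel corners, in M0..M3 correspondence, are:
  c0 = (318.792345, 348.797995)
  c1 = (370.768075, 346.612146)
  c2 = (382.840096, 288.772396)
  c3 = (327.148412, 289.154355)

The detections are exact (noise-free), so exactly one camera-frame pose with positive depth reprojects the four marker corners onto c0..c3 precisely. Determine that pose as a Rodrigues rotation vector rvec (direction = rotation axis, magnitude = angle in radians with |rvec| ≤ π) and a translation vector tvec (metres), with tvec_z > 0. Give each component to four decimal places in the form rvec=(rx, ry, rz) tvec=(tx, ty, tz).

rvec=(0.6421, -0.2416, 0.0894) tvec=(0.0561, 0.1267, 1.2692)

Intrinsics K: fx=434.7, fy=613.3, cx=330.9, cy=258.2
Marker side s = 0.164 m; corners in marker frame (Z=0):
  M0 = (-0.0820, +0.0820, 0)
  M1 = (+0.0820, +0.0820, 0)
  M2 = (+0.0820, -0.0820, 0)
  M3 = (-0.0820, -0.0820, 0)
Detected image corners:
  c0 = (318.792345, 348.797995) px
  c1 = (370.768075, 346.612146) px
  c2 = (382.840096, 288.772396) px
  c3 = (327.148412, 289.154355) px
Planar DLT: solve 8×8 A·h = b for H (H[2,2]=1):
  H  [+396.84957 +97.89682 +350.13070]
  H  [+54.76131 +503.99152 +319.42766]
  H  [+0.19727 +0.45832 +1.00000]
B = K⁻¹H; ‖b₁‖=0.787886, ‖b₂‖=0.787886; λ = 2/(‖b₁‖+‖b₂‖) = 1.269220, sign → tz>0 ⇒ λ=+1.269220
r₁ = λ·B[:,0] = (+0.96812,+0.00792,+0.25037); r₂ = λ·B[:,1] = (-0.15697,+0.79811,+0.58171)
r₃ = r₁×r₂ = (-0.19522,-0.60247,+0.77390); SVD([r₁ r₂ r₃]) → R = UVᵀ:
  R  [+0.96812 -0.15697 -0.19522]
  R  [+0.00792 +0.79811 -0.60247]
  R  [+0.25037 +0.58171 +0.77390]
t = (+0.05615, +0.12671, +1.26922) m
tr R = 2.540125; θ = arccos((tr R − 1)/2) = 0.691857 rad = 39.640°
axis k = ((R−Rᵀ)₃₂, (R−Rᵀ)₁₃, (R−Rᵀ)₂₁) / (2 sinθ) = (+0.928084, -0.349228, +0.129232)
rvec = θ·k = (+0.642101, -0.241616, +0.089410)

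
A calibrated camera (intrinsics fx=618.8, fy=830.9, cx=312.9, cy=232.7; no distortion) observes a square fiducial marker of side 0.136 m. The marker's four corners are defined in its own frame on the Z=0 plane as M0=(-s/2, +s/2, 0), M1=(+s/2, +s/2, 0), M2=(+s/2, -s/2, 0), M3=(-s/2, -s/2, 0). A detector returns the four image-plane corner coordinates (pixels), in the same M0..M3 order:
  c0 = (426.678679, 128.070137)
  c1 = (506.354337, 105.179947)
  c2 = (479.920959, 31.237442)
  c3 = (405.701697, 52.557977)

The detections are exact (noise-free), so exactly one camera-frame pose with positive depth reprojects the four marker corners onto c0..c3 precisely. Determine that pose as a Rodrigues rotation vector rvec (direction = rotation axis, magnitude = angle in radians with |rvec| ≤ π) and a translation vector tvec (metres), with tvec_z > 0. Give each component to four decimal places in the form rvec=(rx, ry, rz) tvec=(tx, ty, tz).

rvec=(-0.5902, 0.0622, -0.2046) tvec=(0.2446, -0.1994, 1.0708)

Intrinsics K: fx=618.8, fy=830.9, cx=312.9, cy=232.7
Marker side s = 0.136 m; corners in marker frame (Z=0):
  M0 = (-0.0680, +0.0680, 0)
  M1 = (+0.0680, +0.0680, 0)
  M2 = (+0.0680, -0.0680, 0)
  M3 = (-0.0680, -0.0680, 0)
Detected image corners:
  c0 = (426.678679, 128.070137) px
  c1 = (506.354337, 105.179947) px
  c2 = (479.920959, 31.237442) px
  c3 = (405.701697, 52.557977) px
Planar DLT: solve 8×8 A·h = b for H (H[2,2]=1):
  H  [+565.16693 -62.78676 +454.24414]
  H  [-162.31944 +508.13383 +77.93634]
  H  [+0.00019 -0.52146 +1.00000]
B = K⁻¹H; ‖b₁‖=0.933902, ‖b₂‖=0.933902; λ = 2/(‖b₁‖+‖b₂‖) = 1.070777, sign → tz>0 ⇒ λ=+1.070777
r₁ = λ·B[:,0] = (+0.97786,-0.20924,+0.00021); r₂ = λ·B[:,1] = (+0.17370,+0.81121,-0.55837)
r₃ = r₁×r₂ = (+0.11666,+0.54605,+0.82959); SVD([r₁ r₂ r₃]) → R = UVᵀ:
  R  [+0.97786 +0.17370 +0.11666]
  R  [-0.20924 +0.81121 +0.54605]
  R  [+0.00021 -0.55837 +0.82959]
t = (+0.24458, -0.19944, +1.07078) m
tr R = 2.618662; θ = arccos((tr R − 1)/2) = 0.627784 rad = 35.969°
axis k = ((R−Rᵀ)₃₂, (R−Rᵀ)₁₃, (R−Rᵀ)₂₁) / (2 sinθ) = (-0.940163, +0.099137, -0.325983)
rvec = θ·k = (-0.590219, +0.062236, -0.204647)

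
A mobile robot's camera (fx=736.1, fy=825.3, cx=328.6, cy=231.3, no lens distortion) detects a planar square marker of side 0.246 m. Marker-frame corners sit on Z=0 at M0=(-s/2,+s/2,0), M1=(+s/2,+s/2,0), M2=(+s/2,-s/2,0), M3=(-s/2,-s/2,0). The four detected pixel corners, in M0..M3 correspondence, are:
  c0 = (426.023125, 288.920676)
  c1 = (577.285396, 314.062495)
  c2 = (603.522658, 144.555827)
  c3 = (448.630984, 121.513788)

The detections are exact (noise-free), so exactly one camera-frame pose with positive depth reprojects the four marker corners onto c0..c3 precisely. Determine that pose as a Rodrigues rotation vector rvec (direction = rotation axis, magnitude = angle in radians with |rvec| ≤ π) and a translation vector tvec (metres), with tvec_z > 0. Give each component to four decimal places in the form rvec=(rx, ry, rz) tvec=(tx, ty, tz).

Intrinsics K: fx=736.1, fy=825.3, cx=328.6, cy=231.3
Marker side s = 0.246 m; corners in marker frame (Z=0):
  M0 = (-0.1230, +0.1230, 0)
  M1 = (+0.1230, +0.1230, 0)
  M2 = (+0.1230, -0.1230, 0)
  M3 = (-0.1230, -0.1230, 0)
Detected image corners:
  c0 = (426.023125, 288.920676) px
  c1 = (577.285396, 314.062495) px
  c2 = (603.522658, 144.555827) px
  c3 = (448.630984, 121.513788) px
Planar DLT: solve 8×8 A·h = b for H (H[2,2]=1):
  H  [+589.80404 -54.86111 +513.14263]
  H  [+84.28893 +703.50623 +218.06418]
  H  [-0.06302 +0.08633 +1.00000]
B = K⁻¹H; ‖b₁‖=0.840359, ‖b₂‖=0.840359; λ = 2/(‖b₁‖+‖b₂‖) = 1.189968, sign → tz>0 ⇒ λ=+1.189968
r₁ = λ·B[:,0] = (+0.98694,+0.14255,-0.07499); r₂ = λ·B[:,1] = (-0.13455,+0.98557,+0.10273)
r₃ = r₁×r₂ = (+0.08855,-0.09130,+0.99188); SVD([r₁ r₂ r₃]) → R = UVᵀ:
  R  [+0.98694 -0.13455 +0.08855]
  R  [+0.14255 +0.98557 -0.09130]
  R  [-0.07499 +0.10273 +0.99188]
t = (+0.29833, -0.01908, +1.18997) m
tr R = 2.964391; θ = arccos((tr R − 1)/2) = 0.188986 rad = 10.828°
axis k = ((R−Rᵀ)₃₂, (R−Rᵀ)₁₃, (R−Rᵀ)₂₁) / (2 sinθ) = (+0.516393, +0.435252, +0.737491)
rvec = θ·k = (+0.097591, +0.082256, +0.139375)

rvec=(0.0976, 0.0823, 0.1394) tvec=(0.2983, -0.0191, 1.1900)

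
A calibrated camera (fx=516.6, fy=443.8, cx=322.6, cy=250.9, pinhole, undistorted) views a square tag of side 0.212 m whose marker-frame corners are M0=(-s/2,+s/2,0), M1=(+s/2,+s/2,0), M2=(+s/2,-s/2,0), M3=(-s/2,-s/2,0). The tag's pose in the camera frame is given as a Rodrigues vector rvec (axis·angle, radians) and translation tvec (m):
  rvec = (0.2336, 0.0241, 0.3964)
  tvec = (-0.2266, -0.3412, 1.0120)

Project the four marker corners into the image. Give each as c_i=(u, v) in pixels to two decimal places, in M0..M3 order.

Intrinsics K: fx=516.6, fy=443.8, cx=322.6, cy=250.9
Marker side s = 0.212 m; corners in marker frame (Z=0):
  M0 = (-0.1060, +0.1060, 0)
  M1 = (+0.1060, +0.1060, 0)
  M2 = (+0.1060, -0.1060, 0)
  M3 = (-0.1060, -0.1060, 0)
rvec = (0.2336, 0.0241, 0.3964), |rvec| = θ = 0.46074 rad = 26.399°
Rodrigues: sinθ=0.44461, 1−cosθ=0.10428; R = I + sinθ·[k]× + (1−cosθ)·[k]×²:
    [+0.92253 -0.37976 +0.06874]
    [+0.38529 +0.89601 -0.22073]
    [+0.02223 +0.23012 +0.97291]
t = (-0.2266, -0.3412, 1.0120) m
M0: Pc = R·M0+t = (-0.36464, -0.28706, +1.03404); u = 516.6·(-0.36464)/1.03404 + 322.6 = 140.4262, v = 443.8·(-0.28706)/1.03404 + 250.9 = 127.6945
M1: Pc = R·M1+t = (-0.16907, -0.20538, +1.03875); u = 516.6·(-0.16907)/1.03875 + 322.6 = 238.5184, v = 443.8·(-0.20538)/1.03875 + 250.9 = 163.1514
M2: Pc = R·M2+t = (-0.08856, -0.39534, +0.98996); u = 516.6·(-0.08856)/0.98996 + 322.6 = 276.3873, v = 443.8·(-0.39534)/0.98996 + 250.9 = 73.6711
M3: Pc = R·M3+t = (-0.28413, -0.47702, +0.98525); u = 516.6·(-0.28413)/0.98525 + 322.6 = 173.6193, v = 443.8·(-0.47702)/0.98525 + 250.9 = 36.0306

c0=(140.43, 127.69) c1=(238.52, 163.15) c2=(276.39, 73.67) c3=(173.62, 36.03)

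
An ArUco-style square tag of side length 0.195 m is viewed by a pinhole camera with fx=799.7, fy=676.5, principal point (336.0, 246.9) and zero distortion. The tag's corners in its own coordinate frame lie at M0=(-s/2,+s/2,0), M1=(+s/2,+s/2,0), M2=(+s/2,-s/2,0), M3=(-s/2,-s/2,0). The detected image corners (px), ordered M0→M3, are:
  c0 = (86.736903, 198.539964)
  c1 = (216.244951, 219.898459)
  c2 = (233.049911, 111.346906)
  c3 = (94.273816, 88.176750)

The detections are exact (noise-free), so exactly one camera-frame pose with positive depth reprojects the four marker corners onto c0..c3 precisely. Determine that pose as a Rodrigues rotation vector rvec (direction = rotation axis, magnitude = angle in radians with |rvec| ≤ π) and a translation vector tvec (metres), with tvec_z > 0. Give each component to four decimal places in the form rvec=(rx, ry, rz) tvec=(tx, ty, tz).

rvec=(0.4197, 0.0262, 0.1926) tvec=(-0.2559, -0.1533, 1.1461)

Intrinsics K: fx=799.7, fy=676.5, cx=336.0, cy=246.9
Marker side s = 0.195 m; corners in marker frame (Z=0):
  M0 = (-0.0975, +0.0975, 0)
  M1 = (+0.0975, +0.0975, 0)
  M2 = (+0.0975, -0.0975, 0)
  M3 = (-0.0975, -0.0975, 0)
Detected image corners:
  c0 = (86.736903, 198.539964) px
  c1 = (216.244951, 219.898459) px
  c2 = (233.049911, 111.346906) px
  c3 = (94.273816, 88.176750) px
Planar DLT: solve 8×8 A·h = b for H (H[2,2]=1):
  H  [+689.06623 -6.43283 +157.44774]
  H  [+115.95799 +616.22870 +156.40090]
  H  [+0.01258 +0.35546 +1.00000]
B = K⁻¹H; ‖b₁‖=0.872559, ‖b₂‖=0.872559; λ = 2/(‖b₁‖+‖b₂‖) = 1.146054, sign → tz>0 ⇒ λ=+1.146054
r₁ = λ·B[:,0] = (+0.98145,+0.19118,+0.01441); r₂ = λ·B[:,1] = (-0.18038,+0.89527,+0.40737)
r₃ = r₁×r₂ = (+0.06498,-0.40241,+0.91315); SVD([r₁ r₂ r₃]) → R = UVᵀ:
  R  [+0.98145 -0.18038 +0.06498]
  R  [+0.19118 +0.89527 -0.40241]
  R  [+0.01441 +0.40737 +0.91315]
t = (-0.25588, -0.15331, +1.14605) m
tr R = 2.789870; θ = arccos((tr R − 1)/2) = 0.462511 rad = 26.500°
axis k = ((R−Rᵀ)₃₂, (R−Rᵀ)₁₃, (R−Rᵀ)₂₁) / (2 sinθ) = (+0.907430, +0.056662, +0.416366)
rvec = θ·k = (+0.419696, +0.026207, +0.192574)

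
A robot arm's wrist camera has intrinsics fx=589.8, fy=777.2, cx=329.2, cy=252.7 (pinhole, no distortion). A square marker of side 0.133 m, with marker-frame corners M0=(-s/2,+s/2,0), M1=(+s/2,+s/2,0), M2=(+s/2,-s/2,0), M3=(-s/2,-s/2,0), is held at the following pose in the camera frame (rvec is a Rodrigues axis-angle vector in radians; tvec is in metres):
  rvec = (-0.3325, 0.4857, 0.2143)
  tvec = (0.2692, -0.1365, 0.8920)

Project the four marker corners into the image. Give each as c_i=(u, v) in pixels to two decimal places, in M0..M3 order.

c0=(454.83, 181.44) c1=(544.98, 190.96) c2=(561.38, 84.44) c3=(473.42, 82.63)

Intrinsics K: fx=589.8, fy=777.2, cx=329.2, cy=252.7
Marker side s = 0.133 m; corners in marker frame (Z=0):
  M0 = (-0.0665, +0.0665, 0)
  M1 = (+0.0665, +0.0665, 0)
  M2 = (+0.0665, -0.0665, 0)
  M3 = (-0.0665, -0.0665, 0)
rvec = (-0.3325, 0.4857, 0.2143), |rvec| = θ = 0.62641 rad = 35.890°
Rodrigues: sinθ=0.58624, 1−cosθ=0.18986; R = I + sinθ·[k]× + (1−cosθ)·[k]×²:
    [+0.86363 -0.27870 +0.42008]
    [+0.12242 +0.92428 +0.36154]
    [-0.48903 -0.26081 +0.83236]
t = (0.2692, -0.1365, 0.8920) m
M0: Pc = R·M0+t = (+0.19323, -0.08318, +0.90718); u = 589.8·(+0.19323)/0.90718 + 329.2 = 454.8315, v = 777.2·(-0.08318)/0.90718 + 252.7 = 181.4413
M1: Pc = R·M1+t = (+0.30810, -0.06689, +0.84214); u = 589.8·(+0.30810)/0.84214 + 329.2 = 544.9804, v = 777.2·(-0.06689)/0.84214 + 252.7 = 190.9637
M2: Pc = R·M2+t = (+0.34517, -0.18982, +0.87682); u = 589.8·(+0.34517)/0.87682 + 329.2 = 561.3771, v = 777.2·(-0.18982)/0.87682 + 252.7 = 84.4433
M3: Pc = R·M3+t = (+0.23030, -0.20611, +0.94186); u = 589.8·(+0.23030)/0.94186 + 329.2 = 473.4161, v = 777.2·(-0.20611)/0.94186 + 252.7 = 82.6275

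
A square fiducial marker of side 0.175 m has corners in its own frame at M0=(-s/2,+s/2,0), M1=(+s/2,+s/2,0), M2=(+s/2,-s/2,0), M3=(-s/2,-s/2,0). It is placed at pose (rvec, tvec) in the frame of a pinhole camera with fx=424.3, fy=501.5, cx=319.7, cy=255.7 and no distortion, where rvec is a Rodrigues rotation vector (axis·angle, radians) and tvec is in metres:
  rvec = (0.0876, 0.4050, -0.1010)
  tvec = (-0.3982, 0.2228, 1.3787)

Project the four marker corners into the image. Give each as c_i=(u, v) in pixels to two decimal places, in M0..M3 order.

c0=(179.75, 367.57) c1=(222.84, 368.10) c2=(215.61, 304.05) c3=(172.53, 306.68)

Intrinsics K: fx=424.3, fy=501.5, cx=319.7, cy=255.7
Marker side s = 0.175 m; corners in marker frame (Z=0):
  M0 = (-0.0875, +0.0875, 0)
  M1 = (+0.0875, +0.0875, 0)
  M2 = (+0.0875, -0.0875, 0)
  M3 = (-0.0875, -0.0875, 0)
rvec = (0.0876, 0.4050, -0.1010), |rvec| = θ = 0.42650 rad = 24.436°
Rodrigues: sinθ=0.41368, 1−cosθ=0.08958; R = I + sinθ·[k]× + (1−cosθ)·[k]×²:
    [+0.91420 +0.11544 +0.38848]
    [-0.08049 +0.99120 -0.10511]
    [-0.39719 +0.06482 +0.91544]
t = (-0.3982, 0.2228, 1.3787) m
M0: Pc = R·M0+t = (-0.46809, +0.31657, +1.41913); u = 424.3·(-0.46809)/1.41913 + 319.7 = 179.7468, v = 501.5·(+0.31657)/1.41913 + 255.7 = 367.5726
M1: Pc = R·M1+t = (-0.30811, +0.30249, +1.34962); u = 424.3·(-0.30811)/1.34962 + 319.7 = 222.8358, v = 501.5·(+0.30249)/1.34962 + 255.7 = 368.1000
M2: Pc = R·M2+t = (-0.32831, +0.12903, +1.33827); u = 424.3·(-0.32831)/1.33827 + 319.7 = 215.6098, v = 501.5·(+0.12903)/1.33827 + 255.7 = 304.0511
M3: Pc = R·M3+t = (-0.48829, +0.14311, +1.40778); u = 424.3·(-0.48829)/1.40778 + 319.7 = 172.5303, v = 501.5·(+0.14311)/1.40778 + 255.7 = 306.6819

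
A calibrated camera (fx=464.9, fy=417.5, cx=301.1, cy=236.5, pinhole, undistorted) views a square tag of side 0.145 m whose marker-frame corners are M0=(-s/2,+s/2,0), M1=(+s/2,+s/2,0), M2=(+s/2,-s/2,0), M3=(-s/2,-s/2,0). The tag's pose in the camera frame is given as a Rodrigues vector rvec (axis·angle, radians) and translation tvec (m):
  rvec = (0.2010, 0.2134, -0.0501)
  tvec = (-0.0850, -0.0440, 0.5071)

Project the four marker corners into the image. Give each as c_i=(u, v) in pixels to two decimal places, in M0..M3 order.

Intrinsics K: fx=464.9, fy=417.5, cx=301.1, cy=236.5
Marker side s = 0.145 m; corners in marker frame (Z=0):
  M0 = (-0.0725, +0.0725, 0)
  M1 = (+0.0725, +0.0725, 0)
  M2 = (+0.0725, -0.0725, 0)
  M3 = (-0.0725, -0.0725, 0)
rvec = (0.2010, 0.2134, -0.0501), |rvec| = θ = 0.29741 rad = 17.040°
Rodrigues: sinθ=0.29304, 1−cosθ=0.04390; R = I + sinθ·[k]× + (1−cosθ)·[k]×²:
    [+0.97615 +0.07065 +0.20527]
    [-0.02808 +0.97870 -0.20336]
    [-0.21527 +0.19274 +0.95735]
t = (-0.0850, -0.0440, 0.5071) m
M0: Pc = R·M0+t = (-0.15065, +0.02899, +0.53668); u = 464.9·(-0.15065)/0.53668 + 301.1 = 170.6005, v = 417.5·(+0.02899)/0.53668 + 236.5 = 259.0533
M1: Pc = R·M1+t = (-0.00911, +0.02492, +0.50547); u = 464.9·(-0.00911)/0.50547 + 301.1 = 292.7243, v = 417.5·(+0.02492)/0.50547 + 236.5 = 257.0835
M2: Pc = R·M2+t = (-0.01935, -0.11699, +0.47752); u = 464.9·(-0.01935)/0.47752 + 301.1 = 282.2600, v = 417.5·(-0.11699)/0.47752 + 236.5 = 134.2132
M3: Pc = R·M3+t = (-0.16089, -0.11292, +0.50873); u = 464.9·(-0.16089)/0.50873 + 301.1 = 154.0693, v = 417.5·(-0.11292)/0.50873 + 236.5 = 143.8300

c0=(170.60, 259.05) c1=(292.72, 257.08) c2=(282.26, 134.21) c3=(154.07, 143.83)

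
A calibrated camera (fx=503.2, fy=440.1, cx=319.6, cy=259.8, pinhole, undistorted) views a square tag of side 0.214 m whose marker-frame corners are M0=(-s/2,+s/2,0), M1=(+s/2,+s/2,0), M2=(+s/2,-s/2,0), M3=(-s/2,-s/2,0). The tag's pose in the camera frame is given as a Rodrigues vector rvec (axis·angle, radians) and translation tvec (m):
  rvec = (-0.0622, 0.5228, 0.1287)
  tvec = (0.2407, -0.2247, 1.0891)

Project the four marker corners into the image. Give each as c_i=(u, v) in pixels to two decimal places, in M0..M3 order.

c0=(378.76, 209.54) c1=(474.45, 214.04) c2=(487.96, 124.49) c3=(391.48, 128.40)

Intrinsics K: fx=503.2, fy=440.1, cx=319.6, cy=259.8
Marker side s = 0.214 m; corners in marker frame (Z=0):
  M0 = (-0.1070, +0.1070, 0)
  M1 = (+0.1070, +0.1070, 0)
  M2 = (+0.1070, -0.1070, 0)
  M3 = (-0.1070, -0.1070, 0)
rvec = (-0.0622, 0.5228, 0.1287), |rvec| = θ = 0.54199 rad = 31.054°
Rodrigues: sinθ=0.51584, 1−cosθ=0.14332; R = I + sinθ·[k]× + (1−cosθ)·[k]×²:
    [+0.85857 -0.13836 +0.49367]
    [+0.10663 +0.99003 +0.09203]
    [-0.50148 -0.02637 +0.86477]
t = (0.2407, -0.2247, 1.0891) m
M0: Pc = R·M0+t = (+0.13403, -0.13018, +1.13994); u = 503.2·(+0.13403)/1.13994 + 319.6 = 378.7640, v = 440.1·(-0.13018)/1.13994 + 259.8 = 209.5426
M1: Pc = R·M1+t = (+0.31776, -0.10736, +1.03262); u = 503.2·(+0.31776)/1.03262 + 319.6 = 474.4474, v = 440.1·(-0.10736)/1.03262 + 259.8 = 214.0444
M2: Pc = R·M2+t = (+0.34737, -0.31922, +1.03826); u = 503.2·(+0.34737)/1.03826 + 319.6 = 487.9554, v = 440.1·(-0.31922)/1.03826 + 259.8 = 124.4869
M3: Pc = R·M3+t = (+0.16364, -0.34204, +1.14558); u = 503.2·(+0.16364)/1.14558 + 319.6 = 391.4780, v = 440.1·(-0.34204)/1.14558 + 259.8 = 128.3969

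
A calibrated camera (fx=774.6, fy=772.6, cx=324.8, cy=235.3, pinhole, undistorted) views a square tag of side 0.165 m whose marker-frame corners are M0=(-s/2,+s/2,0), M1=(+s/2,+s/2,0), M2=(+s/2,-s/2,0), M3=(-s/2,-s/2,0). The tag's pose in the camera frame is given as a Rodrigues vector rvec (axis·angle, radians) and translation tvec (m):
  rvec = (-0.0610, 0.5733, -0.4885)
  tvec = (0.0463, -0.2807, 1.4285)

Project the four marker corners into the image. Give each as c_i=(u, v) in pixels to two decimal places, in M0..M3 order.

c0=(336.15, 145.13) c1=(404.84, 96.87) c2=(364.18, 19.54) c3=(299.21, 71.13)

Intrinsics K: fx=774.6, fy=772.6, cx=324.8, cy=235.3
Marker side s = 0.165 m; corners in marker frame (Z=0):
  M0 = (-0.0825, +0.0825, 0)
  M1 = (+0.0825, +0.0825, 0)
  M2 = (+0.0825, -0.0825, 0)
  M3 = (-0.0825, -0.0825, 0)
rvec = (-0.0610, 0.5733, -0.4885), |rvec| = θ = 0.75566 rad = 43.296°
Rodrigues: sinθ=0.68577, 1−cosθ=0.27218; R = I + sinθ·[k]× + (1−cosθ)·[k]×²:
    [+0.72959 +0.42665 +0.53448]
    [-0.45999 +0.88448 -0.07813]
    [-0.50607 -0.18885 +0.84156]
t = (0.0463, -0.2807, 1.4285) m
M0: Pc = R·M0+t = (+0.02131, -0.16978, +1.45467); u = 774.6·(+0.02131)/1.45467 + 324.8 = 336.1460, v = 772.6·(-0.16978)/1.45467 + 235.3 = 145.1263
M1: Pc = R·M1+t = (+0.14169, -0.24568, +1.37117); u = 774.6·(+0.14169)/1.37117 + 324.8 = 404.8433, v = 772.6·(-0.24568)/1.37117 + 235.3 = 96.8693
M2: Pc = R·M2+t = (+0.07129, -0.39162, +1.40233); u = 774.6·(+0.07129)/1.40233 + 324.8 = 364.1797, v = 772.6·(-0.39162)/1.40233 + 235.3 = 19.5414
M3: Pc = R·M3+t = (-0.04909, -0.31572, +1.48583); u = 774.6·(-0.04909)/1.48583 + 324.8 = 299.2083, v = 772.6·(-0.31572)/1.48583 + 235.3 = 71.1321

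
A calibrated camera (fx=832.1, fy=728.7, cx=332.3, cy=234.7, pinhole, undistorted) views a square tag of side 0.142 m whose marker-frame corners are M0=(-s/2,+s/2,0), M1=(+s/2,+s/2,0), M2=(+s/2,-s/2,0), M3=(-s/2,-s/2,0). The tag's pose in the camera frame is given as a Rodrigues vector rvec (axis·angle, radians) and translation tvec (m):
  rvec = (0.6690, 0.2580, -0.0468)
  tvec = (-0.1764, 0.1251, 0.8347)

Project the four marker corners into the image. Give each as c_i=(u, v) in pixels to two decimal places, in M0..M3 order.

c0=(112.91, 379.51) c1=(236.68, 390.30) c2=(206.85, 302.71) c3=(71.22, 294.63)

Intrinsics K: fx=832.1, fy=728.7, cx=332.3, cy=234.7
Marker side s = 0.142 m; corners in marker frame (Z=0):
  M0 = (-0.0710, +0.0710, 0)
  M1 = (+0.0710, +0.0710, 0)
  M2 = (+0.0710, -0.0710, 0)
  M3 = (-0.0710, -0.0710, 0)
rvec = (0.6690, 0.2580, -0.0468), |rvec| = θ = 0.71855 rad = 41.170°
Rodrigues: sinθ=0.65829, 1−cosθ=0.24724; R = I + sinθ·[k]× + (1−cosθ)·[k]×²:
    [+0.96708 +0.12553 +0.22137]
    [+0.03978 +0.78463 -0.61868]
    [-0.25136 +0.60712 +0.75381]
t = (-0.1764, 0.1251, 0.8347) m
M0: Pc = R·M0+t = (-0.23615, +0.17799, +0.89565); u = 832.1·(-0.23615)/0.89565 + 332.3 = 112.9061, v = 728.7·(+0.17799)/0.89565 + 234.7 = 379.5082
M1: Pc = R·M1+t = (-0.09883, +0.18363, +0.85996); u = 832.1·(-0.09883)/0.85996 + 332.3 = 236.6763, v = 728.7·(+0.18363)/0.85996 + 234.7 = 390.3045
M2: Pc = R·M2+t = (-0.11665, +0.07221, +0.77375); u = 832.1·(-0.11665)/0.77375 + 332.3 = 206.8530, v = 728.7·(+0.07221)/0.77375 + 234.7 = 302.7106
M3: Pc = R·M3+t = (-0.25397, +0.06657, +0.80944); u = 832.1·(-0.25397)/0.80944 + 332.3 = 71.2156, v = 728.7·(+0.06657)/0.80944 + 234.7 = 294.6269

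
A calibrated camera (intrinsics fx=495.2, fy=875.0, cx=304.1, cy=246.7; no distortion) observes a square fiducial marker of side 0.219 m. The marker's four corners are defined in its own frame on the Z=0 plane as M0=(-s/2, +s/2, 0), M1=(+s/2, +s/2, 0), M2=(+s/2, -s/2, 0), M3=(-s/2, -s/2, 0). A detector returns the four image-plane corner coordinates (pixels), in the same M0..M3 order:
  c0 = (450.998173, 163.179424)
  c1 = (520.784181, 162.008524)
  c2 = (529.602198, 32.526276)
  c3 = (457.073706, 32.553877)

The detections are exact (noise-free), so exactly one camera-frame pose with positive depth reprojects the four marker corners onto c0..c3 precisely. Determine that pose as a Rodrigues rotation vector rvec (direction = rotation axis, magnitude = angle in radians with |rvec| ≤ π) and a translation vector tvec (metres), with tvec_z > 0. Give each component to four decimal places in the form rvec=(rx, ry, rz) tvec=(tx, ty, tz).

rvec=(0.2713, -0.0626, -0.0068) tvec=(0.5573, -0.2512, 1.4869)

Intrinsics K: fx=495.2, fy=875.0, cx=304.1, cy=246.7
Marker side s = 0.219 m; corners in marker frame (Z=0):
  M0 = (-0.1095, +0.1095, 0)
  M1 = (+0.1095, +0.1095, 0)
  M2 = (+0.1095, -0.1095, 0)
  M3 = (-0.1095, -0.1095, 0)
Detected image corners:
  c0 = (450.998173, 163.179424) px
  c1 = (520.784181, 162.008524) px
  c2 = (529.602198, 32.526276) px
  c3 = (457.073706, 32.553877) px
Planar DLT: solve 8×8 A·h = b for H (H[2,2]=1):
  H  [+344.85586 +54.23360 +489.70069]
  H  [+1.20969 +611.43059 +98.84932]
  H  [+0.04097 +0.18027 +1.00000]
B = K⁻¹H; ‖b₁‖=0.672563, ‖b₂‖=0.672563; λ = 2/(‖b₁‖+‖b₂‖) = 1.486850, sign → tz>0 ⇒ λ=+1.486850
r₁ = λ·B[:,0] = (+0.99803,-0.01512,+0.06092); r₂ = λ·B[:,1] = (-0.00177,+0.96341,+0.26804)
r₃ = r₁×r₂ = (-0.06274,-0.26762,+0.96148); SVD([r₁ r₂ r₃]) → R = UVᵀ:
  R  [+0.99803 -0.00177 -0.06274]
  R  [-0.01512 +0.96341 -0.26762]
  R  [+0.06092 +0.26804 +0.96148]
t = (+0.55727, -0.25124, +1.48685) m
tr R = 2.922913; θ = arccos((tr R − 1)/2) = 0.278545 rad = 15.959°
axis k = ((R−Rᵀ)₃₂, (R−Rᵀ)₁₃, (R−Rᵀ)₂₁) / (2 sinθ) = (+0.974085, -0.224875, -0.024285)
rvec = θ·k = (+0.271326, -0.062638, -0.006764)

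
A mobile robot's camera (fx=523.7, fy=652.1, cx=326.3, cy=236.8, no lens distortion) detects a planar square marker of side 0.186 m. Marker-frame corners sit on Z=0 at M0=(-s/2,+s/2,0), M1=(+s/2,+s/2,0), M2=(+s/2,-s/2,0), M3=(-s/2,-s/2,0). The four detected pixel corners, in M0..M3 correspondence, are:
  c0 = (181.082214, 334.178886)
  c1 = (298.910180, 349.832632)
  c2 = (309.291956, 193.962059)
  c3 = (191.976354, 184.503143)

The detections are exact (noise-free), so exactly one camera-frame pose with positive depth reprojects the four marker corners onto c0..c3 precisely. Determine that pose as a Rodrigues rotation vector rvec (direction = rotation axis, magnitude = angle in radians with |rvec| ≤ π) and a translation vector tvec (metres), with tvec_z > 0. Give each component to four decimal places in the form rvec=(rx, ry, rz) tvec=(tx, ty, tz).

Intrinsics K: fx=523.7, fy=652.1, cx=326.3, cy=236.8
Marker side s = 0.186 m; corners in marker frame (Z=0):
  M0 = (-0.0930, +0.0930, 0)
  M1 = (+0.0930, +0.0930, 0)
  M2 = (+0.0930, -0.0930, 0)
  M3 = (-0.0930, -0.0930, 0)
Detected image corners:
  c0 = (181.082214, 334.178886) px
  c1 = (298.910180, 349.832632) px
  c2 = (309.291956, 193.962059) px
  c3 = (191.976354, 184.503143) px
Planar DLT: solve 8×8 A·h = b for H (H[2,2]=1):
  H  [+579.48426 -67.72918 +244.16375]
  H  [+10.46928 +809.65076 +265.18964]
  H  [-0.21449 -0.04284 +1.00000]
B = K⁻¹H; ‖b₁‖=1.262071, ‖b₂‖=1.262071; λ = 2/(‖b₁‖+‖b₂‖) = 0.792349, sign → tz>0 ⇒ λ=+0.792349
r₁ = λ·B[:,0] = (+0.98264,+0.07443,-0.16995); r₂ = λ·B[:,1] = (-0.08133,+0.99611,-0.03394)
r₃ = r₁×r₂ = (+0.16676,+0.04717,+0.98487); SVD([r₁ r₂ r₃]) → R = UVᵀ:
  R  [+0.98264 -0.08133 +0.16676]
  R  [+0.07443 +0.99611 +0.04717]
  R  [-0.16995 -0.03394 +0.98487]
t = (-0.12427, +0.03450, +0.79235) m
tr R = 2.963616; θ = arccos((tr R − 1)/2) = 0.191037 rad = 10.946°
axis k = ((R−Rᵀ)₃₂, (R−Rᵀ)₁₃, (R−Rᵀ)₂₁) / (2 sinθ) = (-0.213597, +0.886648, +0.410161)
rvec = θ·k = (-0.040805, +0.169382, +0.078356)

rvec=(-0.0408, 0.1694, 0.0784) tvec=(-0.1243, 0.0345, 0.7923)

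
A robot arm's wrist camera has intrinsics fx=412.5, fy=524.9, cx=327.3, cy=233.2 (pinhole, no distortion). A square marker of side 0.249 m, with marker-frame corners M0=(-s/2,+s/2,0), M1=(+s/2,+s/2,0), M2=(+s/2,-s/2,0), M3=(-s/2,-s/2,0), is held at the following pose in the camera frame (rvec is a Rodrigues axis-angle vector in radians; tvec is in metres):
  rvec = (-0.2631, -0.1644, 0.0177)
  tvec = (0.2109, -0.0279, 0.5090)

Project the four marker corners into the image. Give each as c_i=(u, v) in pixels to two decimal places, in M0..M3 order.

c0=(407.31, 333.72) c1=(605.00, 335.91) c2=(572.19, 99.22) c3=(396.57, 79.27)

Intrinsics K: fx=412.5, fy=524.9, cx=327.3, cy=233.2
Marker side s = 0.249 m; corners in marker frame (Z=0):
  M0 = (-0.1245, +0.1245, 0)
  M1 = (+0.1245, +0.1245, 0)
  M2 = (+0.1245, -0.1245, 0)
  M3 = (-0.1245, -0.1245, 0)
rvec = (-0.2631, -0.1644, 0.0177), |rvec| = θ = 0.31074 rad = 17.804°
Rodrigues: sinθ=0.30577, 1−cosθ=0.04789; R = I + sinθ·[k]× + (1−cosθ)·[k]×²:
    [+0.98644 +0.00404 -0.16408]
    [+0.03887 +0.96551 +0.25744]
    [+0.15946 -0.26033 +0.95226]
t = (0.2109, -0.0279, 0.5090) m
M0: Pc = R·M0+t = (+0.08859, +0.08747, +0.45674); u = 412.5·(+0.08859)/0.45674 + 327.3 = 407.3105, v = 524.9·(+0.08747)/0.45674 + 233.2 = 333.7204
M1: Pc = R·M1+t = (+0.33421, +0.09715, +0.49644); u = 412.5·(+0.33421)/0.49644 + 327.3 = 605.0032, v = 524.9·(+0.09715)/0.49644 + 233.2 = 335.9144
M2: Pc = R·M2+t = (+0.33321, -0.14327, +0.56126); u = 412.5·(+0.33321)/0.56126 + 327.3 = 572.1917, v = 524.9·(-0.14327)/0.56126 + 233.2 = 99.2152
M3: Pc = R·M3+t = (+0.08759, -0.15295, +0.52156); u = 412.5·(+0.08759)/0.52156 + 327.3 = 396.5714, v = 524.9·(-0.15295)/0.52156 + 233.2 = 79.2747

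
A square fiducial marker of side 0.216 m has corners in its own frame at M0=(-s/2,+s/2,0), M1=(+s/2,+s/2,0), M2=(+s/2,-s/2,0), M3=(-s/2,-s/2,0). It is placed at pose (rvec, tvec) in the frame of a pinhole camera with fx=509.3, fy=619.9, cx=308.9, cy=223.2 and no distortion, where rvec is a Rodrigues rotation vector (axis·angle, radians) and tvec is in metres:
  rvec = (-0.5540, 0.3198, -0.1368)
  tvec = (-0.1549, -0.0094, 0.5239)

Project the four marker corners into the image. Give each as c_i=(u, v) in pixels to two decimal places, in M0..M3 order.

Intrinsics K: fx=509.3, fy=619.9, cx=308.9, cy=223.2
Marker side s = 0.216 m; corners in marker frame (Z=0):
  M0 = (-0.1080, +0.1080, 0)
  M1 = (+0.1080, +0.1080, 0)
  M2 = (+0.1080, -0.1080, 0)
  M3 = (-0.1080, -0.1080, 0)
rvec = (-0.5540, 0.3198, -0.1368), |rvec| = θ = 0.65414 rad = 37.480°
Rodrigues: sinθ=0.60848, 1−cosθ=0.20643; R = I + sinθ·[k]× + (1−cosθ)·[k]×²:
    [+0.94163 +0.04178 +0.33404]
    [-0.21272 +0.84291 +0.49422]
    [-0.26091 -0.53643 +0.80260]
t = (-0.1549, -0.0094, 0.5239) m
M0: Pc = R·M0+t = (-0.25208, +0.10461, +0.49414); u = 509.3·(-0.25208)/0.49414 + 308.9 = 49.0841, v = 619.9·(+0.10461)/0.49414 + 223.2 = 354.4299
M1: Pc = R·M1+t = (-0.04869, +0.05866, +0.43779); u = 509.3·(-0.04869)/0.43779 + 308.9 = 252.2548, v = 619.9·(+0.05866)/0.43779 + 223.2 = 306.2621
M2: Pc = R·M2+t = (-0.05772, -0.12341, +0.55366); u = 509.3·(-0.05772)/0.55366 + 308.9 = 255.8081, v = 619.9·(-0.12341)/0.55366 + 223.2 = 85.0265
M3: Pc = R·M3+t = (-0.26111, -0.07746, +0.61001); u = 509.3·(-0.26111)/0.61001 + 308.9 = 90.9005, v = 619.9·(-0.07746)/0.61001 + 223.2 = 144.4843

c0=(49.08, 354.43) c1=(252.25, 306.26) c2=(255.81, 85.03) c3=(90.90, 144.48)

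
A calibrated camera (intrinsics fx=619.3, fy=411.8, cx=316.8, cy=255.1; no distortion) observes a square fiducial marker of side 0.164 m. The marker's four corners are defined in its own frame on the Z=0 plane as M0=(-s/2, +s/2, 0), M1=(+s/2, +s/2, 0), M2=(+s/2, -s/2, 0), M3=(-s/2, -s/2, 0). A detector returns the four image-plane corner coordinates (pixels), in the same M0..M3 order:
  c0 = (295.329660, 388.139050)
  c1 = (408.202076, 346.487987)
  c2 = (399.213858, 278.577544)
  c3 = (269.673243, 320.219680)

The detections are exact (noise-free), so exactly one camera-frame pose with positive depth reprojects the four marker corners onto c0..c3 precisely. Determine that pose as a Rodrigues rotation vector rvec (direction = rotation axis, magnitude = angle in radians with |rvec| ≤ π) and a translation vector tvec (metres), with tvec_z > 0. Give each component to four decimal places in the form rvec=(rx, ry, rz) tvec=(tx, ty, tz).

Intrinsics K: fx=619.3, fy=411.8, cx=316.8, cy=255.1
Marker side s = 0.164 m; corners in marker frame (Z=0):
  M0 = (-0.0820, +0.0820, 0)
  M1 = (+0.0820, +0.0820, 0)
  M2 = (+0.0820, -0.0820, 0)
  M3 = (-0.0820, -0.0820, 0)
Detected image corners:
  c0 = (295.329660, 388.139050) px
  c1 = (408.202076, 346.487987) px
  c2 = (399.213858, 278.577544) px
  c3 = (269.673243, 320.219680) px
Planar DLT: solve 8×8 A·h = b for H (H[2,2]=1):
  H  [+898.31393 +368.13615 +346.00526]
  H  [-96.09842 +671.08478 +334.69402]
  H  [+0.47351 +0.77086 +1.00000]
B = K⁻¹H; ‖b₁‖=1.400580, ‖b₂‖=1.400580; λ = 2/(‖b₁‖+‖b₂‖) = 0.713990, sign → tz>0 ⇒ λ=+0.713990
r₁ = λ·B[:,0] = (+0.86272,-0.37605,+0.33808); r₂ = λ·B[:,1] = (+0.14288,+0.82259,+0.55039)
r₃ = r₁×r₂ = (-0.48507,-0.42653,+0.76340); SVD([r₁ r₂ r₃]) → R = UVᵀ:
  R  [+0.86272 +0.14288 -0.48507]
  R  [-0.37605 +0.82259 -0.42653]
  R  [+0.33808 +0.55039 +0.76340]
t = (+0.03367, +0.13800, +0.71399) m
tr R = 2.448716; θ = arccos((tr R − 1)/2) = 0.760693 rad = 43.585°
axis k = ((R−Rᵀ)₃₂, (R−Rᵀ)₁₃, (R−Rᵀ)₂₁) / (2 sinθ) = (+0.708499, -0.596985, -0.376347)
rvec = θ·k = (+0.538951, -0.454123, -0.286285)

rvec=(0.5390, -0.4541, -0.2863) tvec=(0.0337, 0.1380, 0.7140)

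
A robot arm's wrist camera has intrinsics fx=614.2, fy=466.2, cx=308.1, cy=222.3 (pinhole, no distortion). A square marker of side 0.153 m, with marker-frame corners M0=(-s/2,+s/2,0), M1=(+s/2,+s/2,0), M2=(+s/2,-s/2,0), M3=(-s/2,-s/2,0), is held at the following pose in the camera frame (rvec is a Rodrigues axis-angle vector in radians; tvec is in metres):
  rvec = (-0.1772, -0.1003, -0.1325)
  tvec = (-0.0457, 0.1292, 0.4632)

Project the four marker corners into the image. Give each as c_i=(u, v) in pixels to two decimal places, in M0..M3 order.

Intrinsics K: fx=614.2, fy=466.2, cx=308.1, cy=222.3
Marker side s = 0.153 m; corners in marker frame (Z=0):
  M0 = (-0.0765, +0.0765, 0)
  M1 = (+0.0765, +0.0765, 0)
  M2 = (+0.0765, -0.0765, 0)
  M3 = (-0.0765, -0.0765, 0)
rvec = (-0.1772, -0.1003, -0.1325), |rvec| = θ = 0.24293 rad = 13.919°
Rodrigues: sinθ=0.24055, 1−cosθ=0.02936; R = I + sinθ·[k]× + (1−cosθ)·[k]×²:
    [+0.98626 +0.14004 -0.08763]
    [-0.12236 +0.97564 +0.18207]
    [+0.11100 -0.16885 +0.97937]
t = (-0.0457, 0.1292, 0.4632) m
M0: Pc = R·M0+t = (-0.11044, +0.21320, +0.44179); u = 614.2·(-0.11044)/0.44179 + 308.1 = 154.5672, v = 466.2·(+0.21320)/0.44179 + 222.3 = 447.2758
M1: Pc = R·M1+t = (+0.04046, +0.19448, +0.45877); u = 614.2·(+0.04046)/0.45877 + 308.1 = 362.2702, v = 466.2·(+0.19448)/0.45877 + 222.3 = 419.9240
M2: Pc = R·M2+t = (+0.01904, +0.04520, +0.48461); u = 614.2·(+0.01904)/0.48461 + 308.1 = 332.2259, v = 466.2·(+0.04520)/0.48461 + 222.3 = 265.7859
M3: Pc = R·M3+t = (-0.13186, +0.06392, +0.46763); u = 614.2·(-0.13186)/0.46763 + 308.1 = 134.9064, v = 466.2·(+0.06392)/0.46763 + 222.3 = 286.0289

c0=(154.57, 447.28) c1=(362.27, 419.92) c2=(332.23, 265.79) c3=(134.91, 286.03)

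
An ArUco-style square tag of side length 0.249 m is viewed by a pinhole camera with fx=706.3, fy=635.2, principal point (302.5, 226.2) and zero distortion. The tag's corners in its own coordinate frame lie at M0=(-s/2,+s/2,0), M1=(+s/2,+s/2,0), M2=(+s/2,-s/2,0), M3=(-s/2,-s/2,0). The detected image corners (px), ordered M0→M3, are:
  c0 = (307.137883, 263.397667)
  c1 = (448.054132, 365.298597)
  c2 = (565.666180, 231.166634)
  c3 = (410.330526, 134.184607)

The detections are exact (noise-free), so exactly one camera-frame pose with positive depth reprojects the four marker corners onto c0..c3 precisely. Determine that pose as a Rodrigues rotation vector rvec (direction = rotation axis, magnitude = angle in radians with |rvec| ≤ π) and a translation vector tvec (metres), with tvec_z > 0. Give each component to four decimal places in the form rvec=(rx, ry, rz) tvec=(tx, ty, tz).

Intrinsics K: fx=706.3, fy=635.2, cx=302.5, cy=226.2
Marker side s = 0.249 m; corners in marker frame (Z=0):
  M0 = (-0.1245, +0.1245, 0)
  M1 = (+0.1245, +0.1245, 0)
  M2 = (+0.1245, -0.1245, 0)
  M3 = (-0.1245, -0.1245, 0)
Detected image corners:
  c0 = (307.137883, 263.397667) px
  c1 = (448.054132, 365.298597) px
  c2 = (565.666180, 231.166634) px
  c3 = (410.330526, 134.184607) px
Planar DLT: solve 8×8 A·h = b for H (H[2,2]=1):
  H  [+470.93224 -365.05983 +428.94268]
  H  [+328.78002 +572.83825 +248.21212]
  H  [-0.28491 +0.17860 +1.00000]
B = K⁻¹H; ‖b₁‖=1.042393, ‖b₂‖=1.042393; λ = 2/(‖b₁‖+‖b₂‖) = 0.959331, sign → tz>0 ⇒ λ=+0.959331
r₁ = λ·B[:,0] = (+0.75670,+0.59388,-0.27332); r₂ = λ·B[:,1] = (-0.56922,+0.80413,+0.17133)
r₃ = r₁×r₂ = (+0.32154,+0.02593,+0.94654); SVD([r₁ r₂ r₃]) → R = UVᵀ:
  R  [+0.75670 -0.56922 +0.32154]
  R  [+0.59388 +0.80413 +0.02593]
  R  [-0.27332 +0.17133 +0.94654]
t = (+0.17174, +0.03324, +0.95933) m
tr R = 2.507378; θ = arccos((tr R − 1)/2) = 0.717139 rad = 41.089°
axis k = ((R−Rᵀ)₃₂, (R−Rᵀ)₁₃, (R−Rᵀ)₂₁) / (2 sinθ) = (+0.110616, +0.452550, +0.884852)
rvec = θ·k = (+0.079327, +0.324541, +0.634562)

rvec=(0.0793, 0.3245, 0.6346) tvec=(0.1717, 0.0332, 0.9593)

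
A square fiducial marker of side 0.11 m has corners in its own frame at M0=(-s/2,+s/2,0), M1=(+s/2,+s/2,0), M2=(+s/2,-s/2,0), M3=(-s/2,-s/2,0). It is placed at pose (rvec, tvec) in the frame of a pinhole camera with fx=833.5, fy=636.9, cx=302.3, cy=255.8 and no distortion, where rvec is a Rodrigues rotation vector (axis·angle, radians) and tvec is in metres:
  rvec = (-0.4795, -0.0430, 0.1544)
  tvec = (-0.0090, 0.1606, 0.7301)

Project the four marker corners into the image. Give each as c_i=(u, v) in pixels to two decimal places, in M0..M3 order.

Intrinsics K: fx=833.5, fy=636.9, cx=302.3, cy=255.8
Marker side s = 0.11 m; corners in marker frame (Z=0):
  M0 = (-0.0550, +0.0550, 0)
  M1 = (+0.0550, +0.0550, 0)
  M2 = (+0.0550, -0.0550, 0)
  M3 = (-0.0550, -0.0550, 0)
rvec = (-0.4795, -0.0430, 0.1544), |rvec| = θ = 0.50558 rad = 28.967°
Rodrigues: sinθ=0.48431, 1−cosθ=0.12511; R = I + sinθ·[k]× + (1−cosθ)·[k]×²:
    [+0.98743 -0.13781 -0.07743]
    [+0.15800 +0.87580 +0.45608]
    [+0.00496 -0.46258 +0.88656]
t = (-0.0090, 0.1606, 0.7301) m
M0: Pc = R·M0+t = (-0.07089, +0.20008, +0.70439); u = 833.5·(-0.07089)/0.70439 + 302.3 = 218.4178, v = 636.9·(+0.20008)/0.70439 + 255.8 = 436.7100
M1: Pc = R·M1+t = (+0.03773, +0.21746, +0.70493); u = 833.5·(+0.03773)/0.70493 + 302.3 = 346.9099, v = 636.9·(+0.21746)/0.70493 + 255.8 = 452.2726
M2: Pc = R·M2+t = (+0.05289, +0.12112, +0.75581); u = 833.5·(+0.05289)/0.75581 + 302.3 = 360.6243, v = 636.9·(+0.12112)/0.75581 + 255.8 = 357.8646
M3: Pc = R·M3+t = (-0.05573, +0.10374, +0.75527); u = 833.5·(-0.05573)/0.75527 + 302.3 = 240.7989, v = 636.9·(+0.10374)/0.75527 + 255.8 = 343.2823

c0=(218.42, 436.71) c1=(346.91, 452.27) c2=(360.62, 357.86) c3=(240.80, 343.28)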